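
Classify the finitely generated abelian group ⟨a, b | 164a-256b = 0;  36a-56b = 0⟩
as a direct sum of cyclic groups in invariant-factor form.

Answer: M ≅ ℤ/4 ⊕ ℤ/8

Derivation:
rank_ℚ(R)=2; free=2−2=0
SNF(R) diag = [4, 8] → torsion [4, 8]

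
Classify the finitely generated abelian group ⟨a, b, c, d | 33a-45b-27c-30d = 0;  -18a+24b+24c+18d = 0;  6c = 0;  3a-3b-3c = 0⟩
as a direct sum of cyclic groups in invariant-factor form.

Answer: M ≅ ℤ/3 ⊕ ℤ/6 ⊕ ℤ/6 ⊕ ℤ/6

Derivation:
rank_ℚ(R)=4; free=4−4=0
SNF(R) diag = [3, 6, 6, 6] → torsion [3, 6, 6, 6]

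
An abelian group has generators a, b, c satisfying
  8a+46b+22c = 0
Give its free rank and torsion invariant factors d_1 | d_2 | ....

Answer: M ≅ ℤ^2 ⊕ ℤ/2

Derivation:
rank_ℚ(R)=1; free=3−1=2
SNF(R) diag = [2] → torsion [2]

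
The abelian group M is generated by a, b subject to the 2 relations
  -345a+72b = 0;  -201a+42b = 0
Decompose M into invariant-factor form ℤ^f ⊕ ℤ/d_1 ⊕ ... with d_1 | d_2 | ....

rank_ℚ(R)=2; free=2−2=0
SNF(R) diag = [3, 6] → torsion [3, 6]

Answer: M ≅ ℤ/3 ⊕ ℤ/6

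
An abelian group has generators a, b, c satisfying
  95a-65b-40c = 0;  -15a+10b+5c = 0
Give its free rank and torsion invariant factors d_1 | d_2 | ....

rank_ℚ(R)=2; free=3−2=1
SNF(R) diag = [5, 5] → torsion [5, 5]

Answer: M ≅ ℤ^1 ⊕ ℤ/5 ⊕ ℤ/5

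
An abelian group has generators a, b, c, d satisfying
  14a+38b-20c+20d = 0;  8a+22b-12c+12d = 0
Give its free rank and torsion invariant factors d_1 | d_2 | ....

Answer: M ≅ ℤ^2 ⊕ ℤ/2 ⊕ ℤ/2

Derivation:
rank_ℚ(R)=2; free=4−2=2
SNF(R) diag = [2, 2] → torsion [2, 2]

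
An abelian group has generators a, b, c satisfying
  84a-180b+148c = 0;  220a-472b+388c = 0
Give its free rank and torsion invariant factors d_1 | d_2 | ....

Answer: M ≅ ℤ^1 ⊕ ℤ/4 ⊕ ℤ/4

Derivation:
rank_ℚ(R)=2; free=3−2=1
SNF(R) diag = [4, 4] → torsion [4, 4]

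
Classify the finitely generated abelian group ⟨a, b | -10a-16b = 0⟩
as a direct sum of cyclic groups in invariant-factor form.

Answer: M ≅ ℤ^1 ⊕ ℤ/2

Derivation:
rank_ℚ(R)=1; free=2−1=1
SNF(R) diag = [2] → torsion [2]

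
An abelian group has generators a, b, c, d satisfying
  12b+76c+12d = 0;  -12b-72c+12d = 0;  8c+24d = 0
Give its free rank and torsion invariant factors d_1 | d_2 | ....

Answer: M ≅ ℤ^1 ⊕ ℤ/4 ⊕ ℤ/12 ⊕ ℤ/24

Derivation:
rank_ℚ(R)=3; free=4−3=1
SNF(R) diag = [4, 12, 24] → torsion [4, 12, 24]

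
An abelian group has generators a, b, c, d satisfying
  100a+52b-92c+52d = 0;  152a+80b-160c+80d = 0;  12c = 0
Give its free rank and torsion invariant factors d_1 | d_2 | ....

Answer: M ≅ ℤ^1 ⊕ ℤ/4 ⊕ ℤ/12 ⊕ ℤ/24

Derivation:
rank_ℚ(R)=3; free=4−3=1
SNF(R) diag = [4, 12, 24] → torsion [4, 12, 24]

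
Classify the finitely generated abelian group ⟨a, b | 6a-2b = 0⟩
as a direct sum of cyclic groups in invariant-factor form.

rank_ℚ(R)=1; free=2−1=1
SNF(R) diag = [2] → torsion [2]

Answer: M ≅ ℤ^1 ⊕ ℤ/2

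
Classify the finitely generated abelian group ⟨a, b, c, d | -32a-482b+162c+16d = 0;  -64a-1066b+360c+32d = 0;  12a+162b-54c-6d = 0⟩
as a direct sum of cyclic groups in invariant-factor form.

rank_ℚ(R)=3; free=4−3=1
SNF(R) diag = [2, 6, 18] → torsion [2, 6, 18]

Answer: M ≅ ℤ^1 ⊕ ℤ/2 ⊕ ℤ/6 ⊕ ℤ/18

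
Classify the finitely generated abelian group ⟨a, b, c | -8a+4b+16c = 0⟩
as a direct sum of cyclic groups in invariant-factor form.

rank_ℚ(R)=1; free=3−1=2
SNF(R) diag = [4] → torsion [4]

Answer: M ≅ ℤ^2 ⊕ ℤ/4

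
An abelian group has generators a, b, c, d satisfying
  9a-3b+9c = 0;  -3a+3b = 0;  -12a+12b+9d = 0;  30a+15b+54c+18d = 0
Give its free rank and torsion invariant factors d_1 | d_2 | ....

rank_ℚ(R)=4; free=4−4=0
SNF(R) diag = [3, 3, 9, 27] → torsion [3, 3, 9, 27]

Answer: M ≅ ℤ/3 ⊕ ℤ/3 ⊕ ℤ/9 ⊕ ℤ/27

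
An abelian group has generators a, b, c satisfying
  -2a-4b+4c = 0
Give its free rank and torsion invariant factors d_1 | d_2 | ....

rank_ℚ(R)=1; free=3−1=2
SNF(R) diag = [2] → torsion [2]

Answer: M ≅ ℤ^2 ⊕ ℤ/2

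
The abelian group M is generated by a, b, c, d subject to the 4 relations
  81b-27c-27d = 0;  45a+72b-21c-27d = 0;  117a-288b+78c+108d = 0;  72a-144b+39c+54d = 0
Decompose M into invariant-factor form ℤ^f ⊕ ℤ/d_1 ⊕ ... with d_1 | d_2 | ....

Answer: M ≅ ℤ/3 ⊕ ℤ/9 ⊕ ℤ/27 ⊕ ℤ/27

Derivation:
rank_ℚ(R)=4; free=4−4=0
SNF(R) diag = [3, 9, 27, 27] → torsion [3, 9, 27, 27]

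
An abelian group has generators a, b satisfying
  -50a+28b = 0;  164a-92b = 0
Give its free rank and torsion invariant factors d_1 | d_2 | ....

rank_ℚ(R)=2; free=2−2=0
SNF(R) diag = [2, 4] → torsion [2, 4]

Answer: M ≅ ℤ/2 ⊕ ℤ/4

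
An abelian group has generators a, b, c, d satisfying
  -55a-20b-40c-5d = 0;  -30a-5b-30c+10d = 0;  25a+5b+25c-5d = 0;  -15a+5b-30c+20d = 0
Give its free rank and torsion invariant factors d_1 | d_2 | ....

rank_ℚ(R)=4; free=4−4=0
SNF(R) diag = [5, 5, 5, 15] → torsion [5, 5, 5, 15]

Answer: M ≅ ℤ/5 ⊕ ℤ/5 ⊕ ℤ/5 ⊕ ℤ/15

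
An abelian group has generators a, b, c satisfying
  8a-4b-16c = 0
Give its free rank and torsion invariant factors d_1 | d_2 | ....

rank_ℚ(R)=1; free=3−1=2
SNF(R) diag = [4] → torsion [4]

Answer: M ≅ ℤ^2 ⊕ ℤ/4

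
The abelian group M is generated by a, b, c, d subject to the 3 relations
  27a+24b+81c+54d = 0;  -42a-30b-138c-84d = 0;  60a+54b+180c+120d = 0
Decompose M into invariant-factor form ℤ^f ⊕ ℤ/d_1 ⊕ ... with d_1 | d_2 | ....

Answer: M ≅ ℤ^1 ⊕ ℤ/3 ⊕ ℤ/6 ⊕ ℤ/12

Derivation:
rank_ℚ(R)=3; free=4−3=1
SNF(R) diag = [3, 6, 12] → torsion [3, 6, 12]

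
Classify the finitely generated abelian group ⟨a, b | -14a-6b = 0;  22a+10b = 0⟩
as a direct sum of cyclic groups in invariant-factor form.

rank_ℚ(R)=2; free=2−2=0
SNF(R) diag = [2, 4] → torsion [2, 4]

Answer: M ≅ ℤ/2 ⊕ ℤ/4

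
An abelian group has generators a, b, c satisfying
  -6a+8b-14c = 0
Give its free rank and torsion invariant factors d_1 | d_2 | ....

Answer: M ≅ ℤ^2 ⊕ ℤ/2

Derivation:
rank_ℚ(R)=1; free=3−1=2
SNF(R) diag = [2] → torsion [2]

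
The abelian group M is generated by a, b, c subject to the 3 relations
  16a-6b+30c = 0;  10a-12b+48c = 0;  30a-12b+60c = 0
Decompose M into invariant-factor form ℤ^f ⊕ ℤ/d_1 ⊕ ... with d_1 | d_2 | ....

Answer: M ≅ ℤ/2 ⊕ ℤ/6 ⊕ ℤ/12

Derivation:
rank_ℚ(R)=3; free=3−3=0
SNF(R) diag = [2, 6, 12] → torsion [2, 6, 12]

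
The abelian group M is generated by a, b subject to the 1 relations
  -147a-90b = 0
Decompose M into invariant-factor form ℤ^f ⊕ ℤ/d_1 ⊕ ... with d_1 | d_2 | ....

rank_ℚ(R)=1; free=2−1=1
SNF(R) diag = [3] → torsion [3]

Answer: M ≅ ℤ^1 ⊕ ℤ/3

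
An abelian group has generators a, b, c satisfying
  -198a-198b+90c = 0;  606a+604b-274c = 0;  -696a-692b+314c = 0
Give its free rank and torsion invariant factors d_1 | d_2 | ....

Answer: M ≅ ℤ/2 ⊕ ℤ/6 ⊕ ℤ/18

Derivation:
rank_ℚ(R)=3; free=3−3=0
SNF(R) diag = [2, 6, 18] → torsion [2, 6, 18]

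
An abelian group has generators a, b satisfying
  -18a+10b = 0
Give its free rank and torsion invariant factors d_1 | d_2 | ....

Answer: M ≅ ℤ^1 ⊕ ℤ/2

Derivation:
rank_ℚ(R)=1; free=2−1=1
SNF(R) diag = [2] → torsion [2]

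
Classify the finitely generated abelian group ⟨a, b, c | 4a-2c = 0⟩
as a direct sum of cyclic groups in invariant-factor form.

rank_ℚ(R)=1; free=3−1=2
SNF(R) diag = [2] → torsion [2]

Answer: M ≅ ℤ^2 ⊕ ℤ/2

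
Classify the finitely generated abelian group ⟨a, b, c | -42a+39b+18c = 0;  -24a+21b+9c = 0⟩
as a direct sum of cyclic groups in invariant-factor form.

Answer: M ≅ ℤ^1 ⊕ ℤ/3 ⊕ ℤ/9

Derivation:
rank_ℚ(R)=2; free=3−2=1
SNF(R) diag = [3, 9] → torsion [3, 9]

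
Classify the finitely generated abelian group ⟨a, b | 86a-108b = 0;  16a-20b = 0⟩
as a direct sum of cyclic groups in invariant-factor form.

Answer: M ≅ ℤ/2 ⊕ ℤ/4

Derivation:
rank_ℚ(R)=2; free=2−2=0
SNF(R) diag = [2, 4] → torsion [2, 4]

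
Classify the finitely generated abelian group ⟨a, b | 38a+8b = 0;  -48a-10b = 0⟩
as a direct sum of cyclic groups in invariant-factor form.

rank_ℚ(R)=2; free=2−2=0
SNF(R) diag = [2, 2] → torsion [2, 2]

Answer: M ≅ ℤ/2 ⊕ ℤ/2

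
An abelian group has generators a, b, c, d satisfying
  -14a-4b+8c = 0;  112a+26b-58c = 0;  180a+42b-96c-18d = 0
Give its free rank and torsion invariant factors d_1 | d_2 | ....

Answer: M ≅ ℤ^1 ⊕ ℤ/2 ⊕ ℤ/6 ⊕ ℤ/18

Derivation:
rank_ℚ(R)=3; free=4−3=1
SNF(R) diag = [2, 6, 18] → torsion [2, 6, 18]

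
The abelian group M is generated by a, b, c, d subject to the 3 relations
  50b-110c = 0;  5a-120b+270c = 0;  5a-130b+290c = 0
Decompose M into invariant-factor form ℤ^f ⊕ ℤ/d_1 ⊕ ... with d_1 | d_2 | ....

rank_ℚ(R)=3; free=4−3=1
SNF(R) diag = [5, 10, 10] → torsion [5, 10, 10]

Answer: M ≅ ℤ^1 ⊕ ℤ/5 ⊕ ℤ/10 ⊕ ℤ/10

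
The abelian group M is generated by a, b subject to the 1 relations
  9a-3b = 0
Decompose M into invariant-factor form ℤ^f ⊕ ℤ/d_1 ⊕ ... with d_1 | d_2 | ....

rank_ℚ(R)=1; free=2−1=1
SNF(R) diag = [3] → torsion [3]

Answer: M ≅ ℤ^1 ⊕ ℤ/3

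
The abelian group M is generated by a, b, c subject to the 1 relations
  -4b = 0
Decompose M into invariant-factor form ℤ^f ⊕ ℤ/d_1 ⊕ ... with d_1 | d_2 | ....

rank_ℚ(R)=1; free=3−1=2
SNF(R) diag = [4] → torsion [4]

Answer: M ≅ ℤ^2 ⊕ ℤ/4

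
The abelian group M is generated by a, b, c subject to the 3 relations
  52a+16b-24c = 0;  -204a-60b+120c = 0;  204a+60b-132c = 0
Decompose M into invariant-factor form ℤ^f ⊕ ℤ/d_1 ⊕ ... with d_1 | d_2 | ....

Answer: M ≅ ℤ/4 ⊕ ℤ/12 ⊕ ℤ/36

Derivation:
rank_ℚ(R)=3; free=3−3=0
SNF(R) diag = [4, 12, 36] → torsion [4, 12, 36]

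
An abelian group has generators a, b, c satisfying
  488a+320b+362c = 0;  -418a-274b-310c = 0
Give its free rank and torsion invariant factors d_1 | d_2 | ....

Answer: M ≅ ℤ^1 ⊕ ℤ/2 ⊕ ℤ/6

Derivation:
rank_ℚ(R)=2; free=3−2=1
SNF(R) diag = [2, 6] → torsion [2, 6]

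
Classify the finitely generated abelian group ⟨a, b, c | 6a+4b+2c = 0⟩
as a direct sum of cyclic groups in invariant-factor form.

rank_ℚ(R)=1; free=3−1=2
SNF(R) diag = [2] → torsion [2]

Answer: M ≅ ℤ^2 ⊕ ℤ/2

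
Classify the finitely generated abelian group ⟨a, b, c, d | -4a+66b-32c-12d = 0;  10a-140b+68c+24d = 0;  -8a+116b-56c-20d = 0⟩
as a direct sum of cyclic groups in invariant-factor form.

rank_ℚ(R)=3; free=4−3=1
SNF(R) diag = [2, 2, 4] → torsion [2, 2, 4]

Answer: M ≅ ℤ^1 ⊕ ℤ/2 ⊕ ℤ/2 ⊕ ℤ/4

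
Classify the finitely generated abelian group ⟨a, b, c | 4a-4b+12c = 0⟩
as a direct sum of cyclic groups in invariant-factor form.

Answer: M ≅ ℤ^2 ⊕ ℤ/4

Derivation:
rank_ℚ(R)=1; free=3−1=2
SNF(R) diag = [4] → torsion [4]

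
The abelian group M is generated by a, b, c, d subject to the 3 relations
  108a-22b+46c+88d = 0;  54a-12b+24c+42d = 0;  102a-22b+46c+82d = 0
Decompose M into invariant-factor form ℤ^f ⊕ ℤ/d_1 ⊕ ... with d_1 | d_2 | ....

rank_ℚ(R)=3; free=4−3=1
SNF(R) diag = [2, 6, 12] → torsion [2, 6, 12]

Answer: M ≅ ℤ^1 ⊕ ℤ/2 ⊕ ℤ/6 ⊕ ℤ/12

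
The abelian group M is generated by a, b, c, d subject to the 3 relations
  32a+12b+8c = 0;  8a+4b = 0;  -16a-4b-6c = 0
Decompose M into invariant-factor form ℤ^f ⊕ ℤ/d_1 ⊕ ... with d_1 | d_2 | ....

rank_ℚ(R)=3; free=4−3=1
SNF(R) diag = [2, 4, 8] → torsion [2, 4, 8]

Answer: M ≅ ℤ^1 ⊕ ℤ/2 ⊕ ℤ/4 ⊕ ℤ/8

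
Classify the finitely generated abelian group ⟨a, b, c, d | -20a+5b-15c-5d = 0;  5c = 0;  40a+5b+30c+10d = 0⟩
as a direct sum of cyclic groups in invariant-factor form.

Answer: M ≅ ℤ^1 ⊕ ℤ/5 ⊕ ℤ/5 ⊕ ℤ/15

Derivation:
rank_ℚ(R)=3; free=4−3=1
SNF(R) diag = [5, 5, 15] → torsion [5, 5, 15]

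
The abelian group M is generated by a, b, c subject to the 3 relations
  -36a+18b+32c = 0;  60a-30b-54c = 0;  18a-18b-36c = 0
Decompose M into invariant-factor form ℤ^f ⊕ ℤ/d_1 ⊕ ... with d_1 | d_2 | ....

Answer: M ≅ ℤ/2 ⊕ ℤ/6 ⊕ ℤ/18

Derivation:
rank_ℚ(R)=3; free=3−3=0
SNF(R) diag = [2, 6, 18] → torsion [2, 6, 18]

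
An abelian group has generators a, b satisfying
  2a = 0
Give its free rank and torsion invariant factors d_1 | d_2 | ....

rank_ℚ(R)=1; free=2−1=1
SNF(R) diag = [2] → torsion [2]

Answer: M ≅ ℤ^1 ⊕ ℤ/2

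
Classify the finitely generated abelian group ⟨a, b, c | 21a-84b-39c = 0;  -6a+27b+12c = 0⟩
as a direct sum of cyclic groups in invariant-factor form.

rank_ℚ(R)=2; free=3−2=1
SNF(R) diag = [3, 3] → torsion [3, 3]

Answer: M ≅ ℤ^1 ⊕ ℤ/3 ⊕ ℤ/3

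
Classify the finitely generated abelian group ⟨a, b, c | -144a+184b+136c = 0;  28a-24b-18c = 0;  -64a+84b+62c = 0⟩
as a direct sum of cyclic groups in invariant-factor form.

Answer: M ≅ ℤ/2 ⊕ ℤ/4 ⊕ ℤ/8

Derivation:
rank_ℚ(R)=3; free=3−3=0
SNF(R) diag = [2, 4, 8] → torsion [2, 4, 8]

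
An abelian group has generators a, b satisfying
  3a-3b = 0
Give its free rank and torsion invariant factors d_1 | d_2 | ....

Answer: M ≅ ℤ^1 ⊕ ℤ/3

Derivation:
rank_ℚ(R)=1; free=2−1=1
SNF(R) diag = [3] → torsion [3]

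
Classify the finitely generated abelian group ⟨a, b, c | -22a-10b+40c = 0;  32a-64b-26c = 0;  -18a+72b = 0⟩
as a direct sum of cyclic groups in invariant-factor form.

Answer: M ≅ ℤ/2 ⊕ ℤ/6 ⊕ ℤ/18

Derivation:
rank_ℚ(R)=3; free=3−3=0
SNF(R) diag = [2, 6, 18] → torsion [2, 6, 18]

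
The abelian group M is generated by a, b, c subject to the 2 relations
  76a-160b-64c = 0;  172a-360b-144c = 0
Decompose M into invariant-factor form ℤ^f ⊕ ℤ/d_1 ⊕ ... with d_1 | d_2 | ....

rank_ℚ(R)=2; free=3−2=1
SNF(R) diag = [4, 8] → torsion [4, 8]

Answer: M ≅ ℤ^1 ⊕ ℤ/4 ⊕ ℤ/8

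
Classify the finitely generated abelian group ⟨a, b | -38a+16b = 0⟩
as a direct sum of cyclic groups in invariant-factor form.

rank_ℚ(R)=1; free=2−1=1
SNF(R) diag = [2] → torsion [2]

Answer: M ≅ ℤ^1 ⊕ ℤ/2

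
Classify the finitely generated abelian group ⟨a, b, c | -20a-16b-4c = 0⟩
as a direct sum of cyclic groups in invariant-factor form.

rank_ℚ(R)=1; free=3−1=2
SNF(R) diag = [4] → torsion [4]

Answer: M ≅ ℤ^2 ⊕ ℤ/4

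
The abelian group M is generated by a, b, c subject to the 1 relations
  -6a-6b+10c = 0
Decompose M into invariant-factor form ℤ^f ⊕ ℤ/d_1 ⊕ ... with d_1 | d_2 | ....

Answer: M ≅ ℤ^2 ⊕ ℤ/2

Derivation:
rank_ℚ(R)=1; free=3−1=2
SNF(R) diag = [2] → torsion [2]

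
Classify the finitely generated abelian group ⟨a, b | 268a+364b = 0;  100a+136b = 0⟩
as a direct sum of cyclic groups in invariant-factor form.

Answer: M ≅ ℤ/4 ⊕ ℤ/12

Derivation:
rank_ℚ(R)=2; free=2−2=0
SNF(R) diag = [4, 12] → torsion [4, 12]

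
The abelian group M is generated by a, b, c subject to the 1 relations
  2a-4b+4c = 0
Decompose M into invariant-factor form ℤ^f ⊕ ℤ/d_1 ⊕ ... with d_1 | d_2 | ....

rank_ℚ(R)=1; free=3−1=2
SNF(R) diag = [2] → torsion [2]

Answer: M ≅ ℤ^2 ⊕ ℤ/2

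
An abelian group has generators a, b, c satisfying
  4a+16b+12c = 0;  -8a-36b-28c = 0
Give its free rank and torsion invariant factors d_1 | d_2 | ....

rank_ℚ(R)=2; free=3−2=1
SNF(R) diag = [4, 4] → torsion [4, 4]

Answer: M ≅ ℤ^1 ⊕ ℤ/4 ⊕ ℤ/4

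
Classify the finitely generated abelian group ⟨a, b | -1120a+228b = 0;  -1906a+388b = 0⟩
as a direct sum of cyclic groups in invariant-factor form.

rank_ℚ(R)=2; free=2−2=0
SNF(R) diag = [2, 4] → torsion [2, 4]

Answer: M ≅ ℤ/2 ⊕ ℤ/4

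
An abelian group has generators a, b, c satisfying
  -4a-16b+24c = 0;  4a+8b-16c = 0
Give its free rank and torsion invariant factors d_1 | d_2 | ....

rank_ℚ(R)=2; free=3−2=1
SNF(R) diag = [4, 8] → torsion [4, 8]

Answer: M ≅ ℤ^1 ⊕ ℤ/4 ⊕ ℤ/8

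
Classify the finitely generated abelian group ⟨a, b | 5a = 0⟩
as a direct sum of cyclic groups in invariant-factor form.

Answer: M ≅ ℤ^1 ⊕ ℤ/5

Derivation:
rank_ℚ(R)=1; free=2−1=1
SNF(R) diag = [5] → torsion [5]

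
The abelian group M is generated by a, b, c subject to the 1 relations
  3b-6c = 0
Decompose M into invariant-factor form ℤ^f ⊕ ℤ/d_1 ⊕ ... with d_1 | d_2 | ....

rank_ℚ(R)=1; free=3−1=2
SNF(R) diag = [3] → torsion [3]

Answer: M ≅ ℤ^2 ⊕ ℤ/3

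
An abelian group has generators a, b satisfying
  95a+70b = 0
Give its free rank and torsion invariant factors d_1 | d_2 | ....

rank_ℚ(R)=1; free=2−1=1
SNF(R) diag = [5] → torsion [5]

Answer: M ≅ ℤ^1 ⊕ ℤ/5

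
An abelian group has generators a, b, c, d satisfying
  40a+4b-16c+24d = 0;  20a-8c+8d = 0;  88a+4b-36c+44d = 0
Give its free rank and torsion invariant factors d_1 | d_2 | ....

rank_ℚ(R)=3; free=4−3=1
SNF(R) diag = [4, 4, 4] → torsion [4, 4, 4]

Answer: M ≅ ℤ^1 ⊕ ℤ/4 ⊕ ℤ/4 ⊕ ℤ/4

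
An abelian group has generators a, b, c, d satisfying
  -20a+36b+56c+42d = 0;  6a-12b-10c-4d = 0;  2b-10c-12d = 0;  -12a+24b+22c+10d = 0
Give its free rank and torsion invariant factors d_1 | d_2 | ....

rank_ℚ(R)=4; free=4−4=0
SNF(R) diag = [2, 2, 2, 6] → torsion [2, 2, 2, 6]

Answer: M ≅ ℤ/2 ⊕ ℤ/2 ⊕ ℤ/2 ⊕ ℤ/6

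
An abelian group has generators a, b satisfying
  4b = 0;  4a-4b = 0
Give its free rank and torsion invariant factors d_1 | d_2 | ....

rank_ℚ(R)=2; free=2−2=0
SNF(R) diag = [4, 4] → torsion [4, 4]

Answer: M ≅ ℤ/4 ⊕ ℤ/4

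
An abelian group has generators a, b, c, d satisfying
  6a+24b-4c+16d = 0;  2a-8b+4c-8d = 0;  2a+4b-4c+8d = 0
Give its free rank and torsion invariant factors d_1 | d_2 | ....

Answer: M ≅ ℤ^1 ⊕ ℤ/2 ⊕ ℤ/4 ⊕ ℤ/8

Derivation:
rank_ℚ(R)=3; free=4−3=1
SNF(R) diag = [2, 4, 8] → torsion [2, 4, 8]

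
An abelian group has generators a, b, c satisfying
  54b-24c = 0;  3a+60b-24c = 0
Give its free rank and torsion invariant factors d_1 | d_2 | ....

rank_ℚ(R)=2; free=3−2=1
SNF(R) diag = [3, 6] → torsion [3, 6]

Answer: M ≅ ℤ^1 ⊕ ℤ/3 ⊕ ℤ/6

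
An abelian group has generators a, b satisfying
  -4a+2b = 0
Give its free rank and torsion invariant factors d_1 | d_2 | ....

rank_ℚ(R)=1; free=2−1=1
SNF(R) diag = [2] → torsion [2]

Answer: M ≅ ℤ^1 ⊕ ℤ/2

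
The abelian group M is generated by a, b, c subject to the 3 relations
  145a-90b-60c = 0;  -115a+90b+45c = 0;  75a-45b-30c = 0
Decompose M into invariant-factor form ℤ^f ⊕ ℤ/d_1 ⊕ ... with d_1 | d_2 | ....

rank_ℚ(R)=3; free=3−3=0
SNF(R) diag = [5, 15, 45] → torsion [5, 15, 45]

Answer: M ≅ ℤ/5 ⊕ ℤ/15 ⊕ ℤ/45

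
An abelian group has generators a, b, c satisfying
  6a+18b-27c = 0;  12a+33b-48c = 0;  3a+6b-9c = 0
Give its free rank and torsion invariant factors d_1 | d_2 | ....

Answer: M ≅ ℤ/3 ⊕ ℤ/3 ⊕ ℤ/3

Derivation:
rank_ℚ(R)=3; free=3−3=0
SNF(R) diag = [3, 3, 3] → torsion [3, 3, 3]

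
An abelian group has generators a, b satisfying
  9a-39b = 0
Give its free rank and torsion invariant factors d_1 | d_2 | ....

rank_ℚ(R)=1; free=2−1=1
SNF(R) diag = [3] → torsion [3]

Answer: M ≅ ℤ^1 ⊕ ℤ/3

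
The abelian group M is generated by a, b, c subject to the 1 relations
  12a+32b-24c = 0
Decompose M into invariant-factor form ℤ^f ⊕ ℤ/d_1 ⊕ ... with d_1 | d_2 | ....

Answer: M ≅ ℤ^2 ⊕ ℤ/4

Derivation:
rank_ℚ(R)=1; free=3−1=2
SNF(R) diag = [4] → torsion [4]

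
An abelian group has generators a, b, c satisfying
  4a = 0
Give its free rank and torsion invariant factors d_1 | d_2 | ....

rank_ℚ(R)=1; free=3−1=2
SNF(R) diag = [4] → torsion [4]

Answer: M ≅ ℤ^2 ⊕ ℤ/4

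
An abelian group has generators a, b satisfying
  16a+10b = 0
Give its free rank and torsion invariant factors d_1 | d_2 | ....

rank_ℚ(R)=1; free=2−1=1
SNF(R) diag = [2] → torsion [2]

Answer: M ≅ ℤ^1 ⊕ ℤ/2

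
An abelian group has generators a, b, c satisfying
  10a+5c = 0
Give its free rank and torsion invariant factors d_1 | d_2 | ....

Answer: M ≅ ℤ^2 ⊕ ℤ/5

Derivation:
rank_ℚ(R)=1; free=3−1=2
SNF(R) diag = [5] → torsion [5]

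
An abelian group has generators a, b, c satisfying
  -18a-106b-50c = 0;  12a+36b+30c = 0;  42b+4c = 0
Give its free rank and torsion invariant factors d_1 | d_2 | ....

Answer: M ≅ ℤ/2 ⊕ ℤ/2 ⊕ ℤ/6

Derivation:
rank_ℚ(R)=3; free=3−3=0
SNF(R) diag = [2, 2, 6] → torsion [2, 2, 6]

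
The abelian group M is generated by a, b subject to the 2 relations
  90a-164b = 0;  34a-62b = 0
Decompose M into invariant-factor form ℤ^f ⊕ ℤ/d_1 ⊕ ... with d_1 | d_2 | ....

Answer: M ≅ ℤ/2 ⊕ ℤ/2

Derivation:
rank_ℚ(R)=2; free=2−2=0
SNF(R) diag = [2, 2] → torsion [2, 2]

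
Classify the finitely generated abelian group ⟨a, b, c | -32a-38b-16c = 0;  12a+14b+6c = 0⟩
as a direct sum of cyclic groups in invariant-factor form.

Answer: M ≅ ℤ^1 ⊕ ℤ/2 ⊕ ℤ/2

Derivation:
rank_ℚ(R)=2; free=3−2=1
SNF(R) diag = [2, 2] → torsion [2, 2]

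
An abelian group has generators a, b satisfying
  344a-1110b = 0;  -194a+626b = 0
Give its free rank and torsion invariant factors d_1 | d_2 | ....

rank_ℚ(R)=2; free=2−2=0
SNF(R) diag = [2, 2] → torsion [2, 2]

Answer: M ≅ ℤ/2 ⊕ ℤ/2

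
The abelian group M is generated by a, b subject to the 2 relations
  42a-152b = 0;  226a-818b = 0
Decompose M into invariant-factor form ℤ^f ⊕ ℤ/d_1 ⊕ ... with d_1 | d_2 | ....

Answer: M ≅ ℤ/2 ⊕ ℤ/2

Derivation:
rank_ℚ(R)=2; free=2−2=0
SNF(R) diag = [2, 2] → torsion [2, 2]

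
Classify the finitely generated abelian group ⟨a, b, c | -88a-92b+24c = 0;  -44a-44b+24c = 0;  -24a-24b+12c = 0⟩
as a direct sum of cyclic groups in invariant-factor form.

rank_ℚ(R)=3; free=3−3=0
SNF(R) diag = [4, 4, 12] → torsion [4, 4, 12]

Answer: M ≅ ℤ/4 ⊕ ℤ/4 ⊕ ℤ/12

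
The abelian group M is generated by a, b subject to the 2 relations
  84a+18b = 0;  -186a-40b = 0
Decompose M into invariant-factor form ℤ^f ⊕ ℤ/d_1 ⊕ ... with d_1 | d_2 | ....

Answer: M ≅ ℤ/2 ⊕ ℤ/6

Derivation:
rank_ℚ(R)=2; free=2−2=0
SNF(R) diag = [2, 6] → torsion [2, 6]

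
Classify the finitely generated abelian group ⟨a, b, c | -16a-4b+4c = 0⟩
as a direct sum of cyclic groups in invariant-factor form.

rank_ℚ(R)=1; free=3−1=2
SNF(R) diag = [4] → torsion [4]

Answer: M ≅ ℤ^2 ⊕ ℤ/4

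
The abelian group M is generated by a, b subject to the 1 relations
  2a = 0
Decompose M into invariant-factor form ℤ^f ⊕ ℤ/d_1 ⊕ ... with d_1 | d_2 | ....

Answer: M ≅ ℤ^1 ⊕ ℤ/2

Derivation:
rank_ℚ(R)=1; free=2−1=1
SNF(R) diag = [2] → torsion [2]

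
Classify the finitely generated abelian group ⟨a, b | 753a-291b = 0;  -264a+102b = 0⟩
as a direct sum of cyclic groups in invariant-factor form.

Answer: M ≅ ℤ/3 ⊕ ℤ/6

Derivation:
rank_ℚ(R)=2; free=2−2=0
SNF(R) diag = [3, 6] → torsion [3, 6]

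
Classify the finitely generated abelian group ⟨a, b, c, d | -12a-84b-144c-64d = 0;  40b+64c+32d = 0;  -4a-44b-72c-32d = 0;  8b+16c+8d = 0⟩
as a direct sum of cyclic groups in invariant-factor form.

rank_ℚ(R)=4; free=4−4=0
SNF(R) diag = [4, 8, 8, 8] → torsion [4, 8, 8, 8]

Answer: M ≅ ℤ/4 ⊕ ℤ/8 ⊕ ℤ/8 ⊕ ℤ/8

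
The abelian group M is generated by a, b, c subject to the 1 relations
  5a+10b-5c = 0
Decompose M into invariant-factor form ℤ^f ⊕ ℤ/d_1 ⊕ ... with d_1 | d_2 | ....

Answer: M ≅ ℤ^2 ⊕ ℤ/5

Derivation:
rank_ℚ(R)=1; free=3−1=2
SNF(R) diag = [5] → torsion [5]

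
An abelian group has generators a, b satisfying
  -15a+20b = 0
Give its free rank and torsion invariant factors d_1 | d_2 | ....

rank_ℚ(R)=1; free=2−1=1
SNF(R) diag = [5] → torsion [5]

Answer: M ≅ ℤ^1 ⊕ ℤ/5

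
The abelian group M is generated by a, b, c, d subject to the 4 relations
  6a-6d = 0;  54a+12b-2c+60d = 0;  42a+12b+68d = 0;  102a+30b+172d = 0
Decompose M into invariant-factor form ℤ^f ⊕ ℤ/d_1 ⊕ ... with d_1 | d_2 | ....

rank_ℚ(R)=4; free=4−4=0
SNF(R) diag = [2, 2, 6, 6] → torsion [2, 2, 6, 6]

Answer: M ≅ ℤ/2 ⊕ ℤ/2 ⊕ ℤ/6 ⊕ ℤ/6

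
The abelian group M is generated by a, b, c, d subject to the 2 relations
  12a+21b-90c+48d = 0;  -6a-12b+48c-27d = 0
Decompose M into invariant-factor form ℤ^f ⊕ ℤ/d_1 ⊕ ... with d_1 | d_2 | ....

rank_ℚ(R)=2; free=4−2=2
SNF(R) diag = [3, 3] → torsion [3, 3]

Answer: M ≅ ℤ^2 ⊕ ℤ/3 ⊕ ℤ/3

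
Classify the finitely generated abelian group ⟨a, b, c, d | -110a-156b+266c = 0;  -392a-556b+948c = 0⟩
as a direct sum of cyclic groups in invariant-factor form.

rank_ℚ(R)=2; free=4−2=2
SNF(R) diag = [2, 4] → torsion [2, 4]

Answer: M ≅ ℤ^2 ⊕ ℤ/2 ⊕ ℤ/4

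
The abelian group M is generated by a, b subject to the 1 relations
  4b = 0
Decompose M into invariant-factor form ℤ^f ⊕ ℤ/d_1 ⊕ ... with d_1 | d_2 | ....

rank_ℚ(R)=1; free=2−1=1
SNF(R) diag = [4] → torsion [4]

Answer: M ≅ ℤ^1 ⊕ ℤ/4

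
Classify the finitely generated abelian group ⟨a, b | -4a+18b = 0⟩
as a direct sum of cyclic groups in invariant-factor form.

rank_ℚ(R)=1; free=2−1=1
SNF(R) diag = [2] → torsion [2]

Answer: M ≅ ℤ^1 ⊕ ℤ/2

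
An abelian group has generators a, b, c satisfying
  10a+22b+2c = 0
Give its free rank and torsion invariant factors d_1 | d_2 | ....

Answer: M ≅ ℤ^2 ⊕ ℤ/2

Derivation:
rank_ℚ(R)=1; free=3−1=2
SNF(R) diag = [2] → torsion [2]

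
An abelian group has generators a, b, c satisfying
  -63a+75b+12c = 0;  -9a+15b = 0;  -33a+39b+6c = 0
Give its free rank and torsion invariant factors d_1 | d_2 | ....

rank_ℚ(R)=3; free=3−3=0
SNF(R) diag = [3, 6, 6] → torsion [3, 6, 6]

Answer: M ≅ ℤ/3 ⊕ ℤ/6 ⊕ ℤ/6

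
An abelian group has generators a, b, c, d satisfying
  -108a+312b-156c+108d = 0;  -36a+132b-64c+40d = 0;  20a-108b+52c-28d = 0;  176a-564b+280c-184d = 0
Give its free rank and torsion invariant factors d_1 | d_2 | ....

rank_ℚ(R)=4; free=4−4=0
SNF(R) diag = [4, 4, 12, 24] → torsion [4, 4, 12, 24]

Answer: M ≅ ℤ/4 ⊕ ℤ/4 ⊕ ℤ/12 ⊕ ℤ/24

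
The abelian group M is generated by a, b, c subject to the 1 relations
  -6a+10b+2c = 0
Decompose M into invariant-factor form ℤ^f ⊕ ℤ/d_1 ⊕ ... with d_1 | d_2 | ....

rank_ℚ(R)=1; free=3−1=2
SNF(R) diag = [2] → torsion [2]

Answer: M ≅ ℤ^2 ⊕ ℤ/2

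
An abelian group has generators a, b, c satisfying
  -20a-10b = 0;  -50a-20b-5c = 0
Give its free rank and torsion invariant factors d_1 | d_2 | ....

Answer: M ≅ ℤ^1 ⊕ ℤ/5 ⊕ ℤ/10

Derivation:
rank_ℚ(R)=2; free=3−2=1
SNF(R) diag = [5, 10] → torsion [5, 10]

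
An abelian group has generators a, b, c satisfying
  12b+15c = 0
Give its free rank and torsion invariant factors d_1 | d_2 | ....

Answer: M ≅ ℤ^2 ⊕ ℤ/3

Derivation:
rank_ℚ(R)=1; free=3−1=2
SNF(R) diag = [3] → torsion [3]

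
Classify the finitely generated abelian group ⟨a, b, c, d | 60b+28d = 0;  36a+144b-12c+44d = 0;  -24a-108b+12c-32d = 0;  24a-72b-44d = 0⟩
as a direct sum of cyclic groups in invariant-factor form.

rank_ℚ(R)=4; free=4−4=0
SNF(R) diag = [4, 12, 12, 12] → torsion [4, 12, 12, 12]

Answer: M ≅ ℤ/4 ⊕ ℤ/12 ⊕ ℤ/12 ⊕ ℤ/12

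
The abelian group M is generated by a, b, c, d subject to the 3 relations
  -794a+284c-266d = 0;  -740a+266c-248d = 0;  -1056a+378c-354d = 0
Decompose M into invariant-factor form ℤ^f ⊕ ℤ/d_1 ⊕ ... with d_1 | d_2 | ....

rank_ℚ(R)=3; free=4−3=1
SNF(R) diag = [2, 6, 18] → torsion [2, 6, 18]

Answer: M ≅ ℤ^1 ⊕ ℤ/2 ⊕ ℤ/6 ⊕ ℤ/18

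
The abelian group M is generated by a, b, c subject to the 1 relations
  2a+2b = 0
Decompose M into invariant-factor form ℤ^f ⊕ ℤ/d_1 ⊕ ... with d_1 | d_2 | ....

rank_ℚ(R)=1; free=3−1=2
SNF(R) diag = [2] → torsion [2]

Answer: M ≅ ℤ^2 ⊕ ℤ/2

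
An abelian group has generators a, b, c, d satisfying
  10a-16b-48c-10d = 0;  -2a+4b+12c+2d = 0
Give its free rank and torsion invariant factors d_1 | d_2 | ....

rank_ℚ(R)=2; free=4−2=2
SNF(R) diag = [2, 4] → torsion [2, 4]

Answer: M ≅ ℤ^2 ⊕ ℤ/2 ⊕ ℤ/4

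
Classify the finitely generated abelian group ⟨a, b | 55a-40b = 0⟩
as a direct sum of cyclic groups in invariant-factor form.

Answer: M ≅ ℤ^1 ⊕ ℤ/5

Derivation:
rank_ℚ(R)=1; free=2−1=1
SNF(R) diag = [5] → torsion [5]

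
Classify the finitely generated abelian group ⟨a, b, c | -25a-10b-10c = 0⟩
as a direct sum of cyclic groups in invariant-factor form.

rank_ℚ(R)=1; free=3−1=2
SNF(R) diag = [5] → torsion [5]

Answer: M ≅ ℤ^2 ⊕ ℤ/5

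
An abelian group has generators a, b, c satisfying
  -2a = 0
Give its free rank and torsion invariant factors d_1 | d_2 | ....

Answer: M ≅ ℤ^2 ⊕ ℤ/2

Derivation:
rank_ℚ(R)=1; free=3−1=2
SNF(R) diag = [2] → torsion [2]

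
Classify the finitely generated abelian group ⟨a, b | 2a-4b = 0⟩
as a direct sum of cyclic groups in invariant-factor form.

Answer: M ≅ ℤ^1 ⊕ ℤ/2

Derivation:
rank_ℚ(R)=1; free=2−1=1
SNF(R) diag = [2] → torsion [2]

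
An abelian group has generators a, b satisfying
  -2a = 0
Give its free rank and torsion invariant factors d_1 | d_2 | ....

Answer: M ≅ ℤ^1 ⊕ ℤ/2

Derivation:
rank_ℚ(R)=1; free=2−1=1
SNF(R) diag = [2] → torsion [2]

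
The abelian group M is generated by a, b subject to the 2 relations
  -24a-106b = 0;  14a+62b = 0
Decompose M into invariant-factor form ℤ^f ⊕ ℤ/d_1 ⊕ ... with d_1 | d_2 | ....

rank_ℚ(R)=2; free=2−2=0
SNF(R) diag = [2, 2] → torsion [2, 2]

Answer: M ≅ ℤ/2 ⊕ ℤ/2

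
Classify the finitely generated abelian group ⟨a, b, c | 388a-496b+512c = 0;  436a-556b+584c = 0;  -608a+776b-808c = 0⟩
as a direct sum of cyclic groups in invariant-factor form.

Answer: M ≅ ℤ/4 ⊕ ℤ/12 ⊕ ℤ/24

Derivation:
rank_ℚ(R)=3; free=3−3=0
SNF(R) diag = [4, 12, 24] → torsion [4, 12, 24]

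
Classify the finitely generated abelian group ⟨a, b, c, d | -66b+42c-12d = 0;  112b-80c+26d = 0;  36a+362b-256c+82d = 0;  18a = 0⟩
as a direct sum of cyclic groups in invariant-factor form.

Answer: M ≅ ℤ/2 ⊕ ℤ/6 ⊕ ℤ/18 ⊕ ℤ/18

Derivation:
rank_ℚ(R)=4; free=4−4=0
SNF(R) diag = [2, 6, 18, 18] → torsion [2, 6, 18, 18]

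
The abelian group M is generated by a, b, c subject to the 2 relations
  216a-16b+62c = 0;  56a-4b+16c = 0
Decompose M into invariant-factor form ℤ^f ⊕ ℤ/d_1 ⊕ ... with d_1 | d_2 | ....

Answer: M ≅ ℤ^1 ⊕ ℤ/2 ⊕ ℤ/4

Derivation:
rank_ℚ(R)=2; free=3−2=1
SNF(R) diag = [2, 4] → torsion [2, 4]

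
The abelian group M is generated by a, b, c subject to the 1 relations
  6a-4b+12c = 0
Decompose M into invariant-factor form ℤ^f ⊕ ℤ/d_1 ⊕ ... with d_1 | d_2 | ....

Answer: M ≅ ℤ^2 ⊕ ℤ/2

Derivation:
rank_ℚ(R)=1; free=3−1=2
SNF(R) diag = [2] → torsion [2]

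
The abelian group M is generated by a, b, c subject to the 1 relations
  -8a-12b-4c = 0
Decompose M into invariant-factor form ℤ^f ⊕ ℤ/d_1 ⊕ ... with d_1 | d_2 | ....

rank_ℚ(R)=1; free=3−1=2
SNF(R) diag = [4] → torsion [4]

Answer: M ≅ ℤ^2 ⊕ ℤ/4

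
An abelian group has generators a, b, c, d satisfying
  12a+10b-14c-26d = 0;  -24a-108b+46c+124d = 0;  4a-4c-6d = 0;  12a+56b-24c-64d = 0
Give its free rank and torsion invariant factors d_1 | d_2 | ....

rank_ℚ(R)=4; free=4−4=0
SNF(R) diag = [2, 2, 2, 4] → torsion [2, 2, 2, 4]

Answer: M ≅ ℤ/2 ⊕ ℤ/2 ⊕ ℤ/2 ⊕ ℤ/4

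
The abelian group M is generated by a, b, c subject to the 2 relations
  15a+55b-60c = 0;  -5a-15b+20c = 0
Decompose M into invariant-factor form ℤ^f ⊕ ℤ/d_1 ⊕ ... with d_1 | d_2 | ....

Answer: M ≅ ℤ^1 ⊕ ℤ/5 ⊕ ℤ/10

Derivation:
rank_ℚ(R)=2; free=3−2=1
SNF(R) diag = [5, 10] → torsion [5, 10]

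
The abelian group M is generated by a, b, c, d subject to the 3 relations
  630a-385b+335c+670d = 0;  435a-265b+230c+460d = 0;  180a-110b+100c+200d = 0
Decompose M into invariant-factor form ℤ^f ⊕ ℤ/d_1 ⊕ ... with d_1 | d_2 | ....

rank_ℚ(R)=3; free=4−3=1
SNF(R) diag = [5, 15, 30] → torsion [5, 15, 30]

Answer: M ≅ ℤ^1 ⊕ ℤ/5 ⊕ ℤ/15 ⊕ ℤ/30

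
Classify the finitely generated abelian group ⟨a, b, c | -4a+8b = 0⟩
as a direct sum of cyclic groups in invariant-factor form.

Answer: M ≅ ℤ^2 ⊕ ℤ/4

Derivation:
rank_ℚ(R)=1; free=3−1=2
SNF(R) diag = [4] → torsion [4]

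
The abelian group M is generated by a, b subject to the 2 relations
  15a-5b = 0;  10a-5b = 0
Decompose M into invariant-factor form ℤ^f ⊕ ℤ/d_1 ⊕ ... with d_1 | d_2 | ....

Answer: M ≅ ℤ/5 ⊕ ℤ/5

Derivation:
rank_ℚ(R)=2; free=2−2=0
SNF(R) diag = [5, 5] → torsion [5, 5]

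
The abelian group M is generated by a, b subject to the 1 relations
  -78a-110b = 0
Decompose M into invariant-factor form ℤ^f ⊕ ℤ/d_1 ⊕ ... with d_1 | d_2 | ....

Answer: M ≅ ℤ^1 ⊕ ℤ/2

Derivation:
rank_ℚ(R)=1; free=2−1=1
SNF(R) diag = [2] → torsion [2]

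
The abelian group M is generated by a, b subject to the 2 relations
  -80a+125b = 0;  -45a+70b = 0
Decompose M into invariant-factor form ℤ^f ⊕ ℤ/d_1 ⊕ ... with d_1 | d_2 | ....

rank_ℚ(R)=2; free=2−2=0
SNF(R) diag = [5, 5] → torsion [5, 5]

Answer: M ≅ ℤ/5 ⊕ ℤ/5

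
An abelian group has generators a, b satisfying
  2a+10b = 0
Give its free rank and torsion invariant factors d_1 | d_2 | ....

rank_ℚ(R)=1; free=2−1=1
SNF(R) diag = [2] → torsion [2]

Answer: M ≅ ℤ^1 ⊕ ℤ/2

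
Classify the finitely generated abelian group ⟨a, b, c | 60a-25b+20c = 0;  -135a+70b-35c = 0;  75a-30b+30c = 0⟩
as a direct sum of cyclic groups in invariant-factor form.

Answer: M ≅ ℤ/5 ⊕ ℤ/15 ⊕ ℤ/45

Derivation:
rank_ℚ(R)=3; free=3−3=0
SNF(R) diag = [5, 15, 45] → torsion [5, 15, 45]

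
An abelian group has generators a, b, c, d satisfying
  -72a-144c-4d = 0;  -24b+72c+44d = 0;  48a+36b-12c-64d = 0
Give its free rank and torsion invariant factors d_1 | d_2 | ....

Answer: M ≅ ℤ^1 ⊕ ℤ/4 ⊕ ℤ/12 ⊕ ℤ/24

Derivation:
rank_ℚ(R)=3; free=4−3=1
SNF(R) diag = [4, 12, 24] → torsion [4, 12, 24]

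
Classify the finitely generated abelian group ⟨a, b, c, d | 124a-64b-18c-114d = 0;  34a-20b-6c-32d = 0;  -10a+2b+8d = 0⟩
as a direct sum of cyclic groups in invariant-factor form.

Answer: M ≅ ℤ^1 ⊕ ℤ/2 ⊕ ℤ/2 ⊕ ℤ/6

Derivation:
rank_ℚ(R)=3; free=4−3=1
SNF(R) diag = [2, 2, 6] → torsion [2, 2, 6]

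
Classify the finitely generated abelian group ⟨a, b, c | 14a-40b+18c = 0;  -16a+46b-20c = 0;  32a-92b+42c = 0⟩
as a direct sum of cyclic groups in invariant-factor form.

Answer: M ≅ ℤ/2 ⊕ ℤ/2 ⊕ ℤ/2

Derivation:
rank_ℚ(R)=3; free=3−3=0
SNF(R) diag = [2, 2, 2] → torsion [2, 2, 2]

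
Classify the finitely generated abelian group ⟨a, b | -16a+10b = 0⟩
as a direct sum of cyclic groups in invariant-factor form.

Answer: M ≅ ℤ^1 ⊕ ℤ/2

Derivation:
rank_ℚ(R)=1; free=2−1=1
SNF(R) diag = [2] → torsion [2]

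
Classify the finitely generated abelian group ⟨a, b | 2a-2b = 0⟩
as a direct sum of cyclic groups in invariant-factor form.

Answer: M ≅ ℤ^1 ⊕ ℤ/2

Derivation:
rank_ℚ(R)=1; free=2−1=1
SNF(R) diag = [2] → torsion [2]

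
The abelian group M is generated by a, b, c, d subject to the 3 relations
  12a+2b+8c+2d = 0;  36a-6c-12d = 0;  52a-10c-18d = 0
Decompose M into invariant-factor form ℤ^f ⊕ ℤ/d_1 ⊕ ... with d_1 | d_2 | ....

rank_ℚ(R)=3; free=4−3=1
SNF(R) diag = [2, 2, 6] → torsion [2, 2, 6]

Answer: M ≅ ℤ^1 ⊕ ℤ/2 ⊕ ℤ/2 ⊕ ℤ/6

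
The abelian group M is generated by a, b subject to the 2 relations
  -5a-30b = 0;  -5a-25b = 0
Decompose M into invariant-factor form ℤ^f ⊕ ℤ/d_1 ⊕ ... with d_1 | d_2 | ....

rank_ℚ(R)=2; free=2−2=0
SNF(R) diag = [5, 5] → torsion [5, 5]

Answer: M ≅ ℤ/5 ⊕ ℤ/5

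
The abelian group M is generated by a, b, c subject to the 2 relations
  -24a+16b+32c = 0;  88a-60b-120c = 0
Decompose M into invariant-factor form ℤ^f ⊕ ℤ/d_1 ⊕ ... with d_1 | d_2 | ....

rank_ℚ(R)=2; free=3−2=1
SNF(R) diag = [4, 8] → torsion [4, 8]

Answer: M ≅ ℤ^1 ⊕ ℤ/4 ⊕ ℤ/8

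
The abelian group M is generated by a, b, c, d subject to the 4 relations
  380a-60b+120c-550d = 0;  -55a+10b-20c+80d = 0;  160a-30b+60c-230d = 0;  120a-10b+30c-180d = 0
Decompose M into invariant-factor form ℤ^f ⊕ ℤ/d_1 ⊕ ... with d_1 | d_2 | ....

Answer: M ≅ ℤ/5 ⊕ ℤ/10 ⊕ ℤ/10 ⊕ ℤ/30

Derivation:
rank_ℚ(R)=4; free=4−4=0
SNF(R) diag = [5, 10, 10, 30] → torsion [5, 10, 10, 30]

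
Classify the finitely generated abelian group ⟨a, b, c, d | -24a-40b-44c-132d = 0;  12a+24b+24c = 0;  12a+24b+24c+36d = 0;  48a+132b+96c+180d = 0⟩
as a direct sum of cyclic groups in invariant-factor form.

Answer: M ≅ ℤ/4 ⊕ ℤ/12 ⊕ ℤ/36 ⊕ ℤ/36

Derivation:
rank_ℚ(R)=4; free=4−4=0
SNF(R) diag = [4, 12, 36, 36] → torsion [4, 12, 36, 36]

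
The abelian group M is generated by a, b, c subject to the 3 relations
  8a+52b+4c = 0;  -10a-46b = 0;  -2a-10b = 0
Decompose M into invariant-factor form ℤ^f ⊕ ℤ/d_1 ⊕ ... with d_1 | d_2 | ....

rank_ℚ(R)=3; free=3−3=0
SNF(R) diag = [2, 4, 4] → torsion [2, 4, 4]

Answer: M ≅ ℤ/2 ⊕ ℤ/4 ⊕ ℤ/4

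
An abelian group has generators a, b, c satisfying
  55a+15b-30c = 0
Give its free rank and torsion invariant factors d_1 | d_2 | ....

rank_ℚ(R)=1; free=3−1=2
SNF(R) diag = [5] → torsion [5]

Answer: M ≅ ℤ^2 ⊕ ℤ/5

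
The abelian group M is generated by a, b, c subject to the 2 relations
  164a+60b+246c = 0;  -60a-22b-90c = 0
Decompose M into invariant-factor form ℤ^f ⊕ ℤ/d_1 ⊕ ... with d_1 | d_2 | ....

Answer: M ≅ ℤ^1 ⊕ ℤ/2 ⊕ ℤ/2

Derivation:
rank_ℚ(R)=2; free=3−2=1
SNF(R) diag = [2, 2] → torsion [2, 2]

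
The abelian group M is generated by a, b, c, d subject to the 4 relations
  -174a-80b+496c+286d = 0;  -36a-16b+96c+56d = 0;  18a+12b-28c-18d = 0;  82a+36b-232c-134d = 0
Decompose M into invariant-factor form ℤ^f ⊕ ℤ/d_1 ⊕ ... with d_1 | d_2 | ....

Answer: M ≅ ℤ/2 ⊕ ℤ/4 ⊕ ℤ/4 ⊕ ℤ/12

Derivation:
rank_ℚ(R)=4; free=4−4=0
SNF(R) diag = [2, 4, 4, 12] → torsion [2, 4, 4, 12]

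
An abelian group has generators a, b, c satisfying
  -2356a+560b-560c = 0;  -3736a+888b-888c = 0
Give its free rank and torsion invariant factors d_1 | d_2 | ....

rank_ℚ(R)=2; free=3−2=1
SNF(R) diag = [4, 8] → torsion [4, 8]

Answer: M ≅ ℤ^1 ⊕ ℤ/4 ⊕ ℤ/8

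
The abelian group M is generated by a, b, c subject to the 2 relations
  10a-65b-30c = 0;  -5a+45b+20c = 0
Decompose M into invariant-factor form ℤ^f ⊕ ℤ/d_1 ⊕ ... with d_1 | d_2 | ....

Answer: M ≅ ℤ^1 ⊕ ℤ/5 ⊕ ℤ/5

Derivation:
rank_ℚ(R)=2; free=3−2=1
SNF(R) diag = [5, 5] → torsion [5, 5]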